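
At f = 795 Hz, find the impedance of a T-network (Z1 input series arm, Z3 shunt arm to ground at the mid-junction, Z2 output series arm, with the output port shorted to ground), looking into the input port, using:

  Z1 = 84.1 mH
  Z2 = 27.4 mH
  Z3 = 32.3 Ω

Step 1 — Angular frequency: ω = 2π·f = 2π·795 = 4995 rad/s.
Step 2 — Component impedances:
  Z1: Z = jωL = j·4995·0.0841 = 0 + j420.1 Ω
  Z2: Z = jωL = j·4995·0.0274 = 0 + j136.9 Ω
  Z3: Z = R = 32.3 Ω
Step 3 — With the output port shorted to ground, the output series arm Z2 runs from the junction to ground; the shunt arm Z3 also runs from the junction to ground. They appear in parallel: Z3 || Z2 = 30.6 + j7.221 Ω.
Step 4 — Series with input arm Z1: Z_in = Z1 + (Z3 || Z2) = 30.6 + j427.3 Ω = 428.4∠85.9° Ω.

Z = 30.6 + j427.3 Ω = 428.4∠85.9° Ω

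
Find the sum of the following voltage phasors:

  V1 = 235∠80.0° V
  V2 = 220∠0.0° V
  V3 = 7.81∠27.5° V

Step 1 — Convert each phasor to rectangular form:
  V1 = 235·(cos(80.0°) + j·sin(80.0°)) = 40.81 + j231.4 V
  V2 = 220·(cos(0.0°) + j·sin(0.0°)) = 220 V
  V3 = 7.81·(cos(27.5°) + j·sin(27.5°)) = 6.928 + j3.606 V
Step 2 — Sum components: V_total = 267.7 + j235 V.
Step 3 — Convert to polar: |V_total| = 356.3 V, ∠V_total = 41.3°.

V_total = 356.3∠41.3° V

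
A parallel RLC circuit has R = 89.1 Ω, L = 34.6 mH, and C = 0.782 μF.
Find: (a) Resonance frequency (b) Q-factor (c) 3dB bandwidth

Step 1 — Resonance: ω₀ = 1/√(LC) = 1/√(0.0346·7.82e-07) = 6079 rad/s.
Step 2 — f₀ = ω₀/(2π) = 967.6 Hz.
Step 3 — Parallel Q: Q = R/(ω₀L) = 89.1/(6079·0.0346) = 0.4236.
Step 4 — Bandwidth: Δω = ω₀/Q = 1.435e+04 rad/s; BW = Δω/(2π) = 2284 Hz.

(a) f₀ = 967.6 Hz  (b) Q = 0.4236  (c) BW = 2284 Hz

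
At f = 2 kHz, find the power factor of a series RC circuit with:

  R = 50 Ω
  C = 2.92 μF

Step 1 — Angular frequency: ω = 2π·f = 2π·2000 = 1.257e+04 rad/s.
Step 2 — Component impedances:
  R: Z = R = 50 Ω
  C: Z = 1/(jωC) = -j/(ω·C) = 0 - j27.25 Ω
Step 3 — Series combination: Z_total = R + C = 50 - j27.25 Ω = 56.94∠-28.6° Ω.
Step 4 — Power factor: PF = cos(φ) = Re(Z)/|Z| = 50/56.945 = 0.878.
Step 5 — Type: Im(Z) = -27.25 ⇒ leading (phase φ = -28.6°).

PF = 0.878 (leading, φ = -28.6°)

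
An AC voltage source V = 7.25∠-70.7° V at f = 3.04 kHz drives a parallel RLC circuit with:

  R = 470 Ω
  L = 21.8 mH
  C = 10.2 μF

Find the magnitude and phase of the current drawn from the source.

Step 1 — Angular frequency: ω = 2π·f = 2π·3040 = 1.91e+04 rad/s.
Step 2 — Component impedances:
  R: Z = R = 470 Ω
  L: Z = jωL = j·1.91e+04·0.0218 = 0 + j416.4 Ω
  C: Z = 1/(jωC) = -j/(ω·C) = 0 - j5.133 Ω
Step 3 — Parallel combination: 1/Z_total = 1/R + 1/L + 1/C; Z_total = 0.05745 - j5.196 Ω = 5.196∠-89.4° Ω.
Step 4 — Source phasor: V = 7.25∠-70.7° V = 2.396 - j6.843 V.
Step 5 — Ohm's law: I = V / Z_total = (2.396 - j6.843) / (0.05745 - j5.196) = 1.322 + j0.4465 A.
Step 6 — Convert to polar: |I| = 1.395 A, ∠I = 18.7°.

I = 1.395∠18.7° A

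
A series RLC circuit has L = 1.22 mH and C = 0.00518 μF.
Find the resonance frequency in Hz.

Step 1 — Resonance condition Im(Z)=0 gives ω₀ = 1/√(LC).
Step 2 — ω₀ = 1/√(0.00122·5.18e-09) = 3.978e+05 rad/s.
Step 3 — f₀ = ω₀/(2π) = 6.331e+04 Hz.

f₀ = 6.331e+04 Hz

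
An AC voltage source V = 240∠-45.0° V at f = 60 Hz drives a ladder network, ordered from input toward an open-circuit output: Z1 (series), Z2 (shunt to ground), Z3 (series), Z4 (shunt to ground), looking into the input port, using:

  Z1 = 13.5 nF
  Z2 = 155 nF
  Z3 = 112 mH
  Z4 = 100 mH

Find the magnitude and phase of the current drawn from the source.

Step 1 — Angular frequency: ω = 2π·f = 2π·60 = 377 rad/s.
Step 2 — Component impedances:
  Z1: Z = 1/(jωC) = -j/(ω·C) = 0 - j1.965e+05 Ω
  Z2: Z = 1/(jωC) = -j/(ω·C) = 0 - j1.711e+04 Ω
  Z3: Z = jωL = j·377·0.112 = 0 + j42.22 Ω
  Z4: Z = jωL = j·377·0.1 = 0 + j37.7 Ω
Step 3 — Ladder network (open output): work backward from the far end, alternating series and parallel combinations. Z_in = 0 - j1.964e+05 Ω = 1.964e+05∠-90.0° Ω.
Step 4 — Source phasor: V = 240∠-45.0° V = 169.7 - j169.7 V.
Step 5 — Ohm's law: I = V / Z_total = (169.7 - j169.7) / (0 - j1.964e+05) = 0.000864 + j0.000864 A.
Step 6 — Convert to polar: |I| = 0.001222 A, ∠I = 45.0°.

I = 0.001222∠45.0° A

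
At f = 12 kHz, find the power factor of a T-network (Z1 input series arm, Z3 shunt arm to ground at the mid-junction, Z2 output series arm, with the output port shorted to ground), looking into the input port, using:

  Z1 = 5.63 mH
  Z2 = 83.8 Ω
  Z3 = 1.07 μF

Step 1 — Angular frequency: ω = 2π·f = 2π·1.2e+04 = 7.54e+04 rad/s.
Step 2 — Component impedances:
  Z1: Z = jωL = j·7.54e+04·0.00563 = 0 + j424.5 Ω
  Z2: Z = R = 83.8 Ω
  Z3: Z = 1/(jωC) = -j/(ω·C) = 0 - j12.4 Ω
Step 3 — With the output port shorted to ground, the output series arm Z2 runs from the junction to ground; the shunt arm Z3 also runs from the junction to ground. They appear in parallel: Z3 || Z2 = 1.794 - j12.13 Ω.
Step 4 — Series with input arm Z1: Z_in = Z1 + (Z3 || Z2) = 1.794 + j412.4 Ω = 412.4∠89.8° Ω.
Step 5 — Power factor: PF = cos(φ) = Re(Z)/|Z| = 1.7942/412.37 = 0.004351.
Step 6 — Type: Im(Z) = 412.4 ⇒ lagging (phase φ = 89.8°).

PF = 0.004351 (lagging, φ = 89.8°)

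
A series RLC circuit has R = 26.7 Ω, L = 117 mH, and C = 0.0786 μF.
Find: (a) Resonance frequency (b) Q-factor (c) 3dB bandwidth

Step 1 — Resonance condition Im(Z)=0 gives ω₀ = 1/√(LC).
Step 2 — ω₀ = 1/√(0.117·7.86e-08) = 1.043e+04 rad/s.
Step 3 — f₀ = ω₀/(2π) = 1660 Hz.
Step 4 — Series Q: Q = ω₀L/R = 1.043e+04·0.117/26.7 = 45.7.
Step 5 — 3dB bandwidth: Δω = ω₀/Q = 228.2 rad/s; BW = Δω/(2π) = 36.32 Hz.

(a) f₀ = 1660 Hz  (b) Q = 45.7  (c) BW = 36.32 Hz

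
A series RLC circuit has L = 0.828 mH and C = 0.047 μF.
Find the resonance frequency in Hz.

Step 1 — Resonance condition Im(Z)=0 gives ω₀ = 1/√(LC).
Step 2 — ω₀ = 1/√(0.000828·4.7e-08) = 1.603e+05 rad/s.
Step 3 — f₀ = ω₀/(2π) = 2.551e+04 Hz.

f₀ = 2.551e+04 Hz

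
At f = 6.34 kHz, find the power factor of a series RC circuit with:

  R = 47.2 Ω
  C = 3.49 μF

Step 1 — Angular frequency: ω = 2π·f = 2π·6340 = 3.984e+04 rad/s.
Step 2 — Component impedances:
  R: Z = R = 47.2 Ω
  C: Z = 1/(jωC) = -j/(ω·C) = 0 - j7.193 Ω
Step 3 — Series combination: Z_total = R + C = 47.2 - j7.193 Ω = 47.74∠-8.7° Ω.
Step 4 — Power factor: PF = cos(φ) = Re(Z)/|Z| = 47.2/47.745 = 0.9886.
Step 5 — Type: Im(Z) = -7.193 ⇒ leading (phase φ = -8.7°).

PF = 0.9886 (leading, φ = -8.7°)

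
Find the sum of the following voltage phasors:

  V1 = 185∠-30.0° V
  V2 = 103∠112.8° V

Step 1 — Convert each phasor to rectangular form:
  V1 = 185·(cos(-30.0°) + j·sin(-30.0°)) = 160.2 - j92.5 V
  V2 = 103·(cos(112.8°) + j·sin(112.8°)) = -39.91 + j94.95 V
Step 2 — Sum components: V_total = 120.3 + j2.452 V.
Step 3 — Convert to polar: |V_total| = 120.3 V, ∠V_total = 1.2°.

V_total = 120.3∠1.2° V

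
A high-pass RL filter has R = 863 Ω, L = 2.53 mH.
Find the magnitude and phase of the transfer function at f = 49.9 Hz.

Step 1 — Angular frequency: ω = 2π·49.9 = 313.5 rad/s.
Step 2 — Transfer function: H(jω) = jωL/(R + jωL).
Step 3 — Numerator jωL = j·0.7932; denominator R + jωL = 863 + j0.7932.
Step 4 — H = 8.449e-07 + j0.0009192.
Step 5 — Magnitude: |H| = 0.0009192 (-60.7 dB); phase: φ = 89.9°.

|H| = 0.0009192 (-60.7 dB), φ = 89.9°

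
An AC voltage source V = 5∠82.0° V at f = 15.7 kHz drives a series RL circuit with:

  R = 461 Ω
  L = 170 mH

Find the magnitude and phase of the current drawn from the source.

Step 1 — Angular frequency: ω = 2π·f = 2π·1.57e+04 = 9.865e+04 rad/s.
Step 2 — Component impedances:
  R: Z = R = 461 Ω
  L: Z = jωL = j·9.865e+04·0.17 = 0 + j1.677e+04 Ω
Step 3 — Series combination: Z_total = R + L = 461 + j1.677e+04 Ω = 1.678e+04∠88.4° Ω.
Step 4 — Source phasor: V = 5∠82.0° V = 0.6959 + j4.951 V.
Step 5 — Ohm's law: I = V / Z_total = (0.6959 + j4.951) / (461 + j1.677e+04) = 0.0002962 - j3.335e-05 A.
Step 6 — Convert to polar: |I| = 0.000298 A, ∠I = -6.4°.

I = 0.000298∠-6.4° A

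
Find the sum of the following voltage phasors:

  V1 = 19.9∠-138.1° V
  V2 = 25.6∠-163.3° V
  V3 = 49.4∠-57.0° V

Step 1 — Convert each phasor to rectangular form:
  V1 = 19.9·(cos(-138.1°) + j·sin(-138.1°)) = -14.81 - j13.29 V
  V2 = 25.6·(cos(-163.3°) + j·sin(-163.3°)) = -24.52 - j7.356 V
  V3 = 49.4·(cos(-57.0°) + j·sin(-57.0°)) = 26.91 - j41.43 V
Step 2 — Sum components: V_total = -12.43 - j62.08 V.
Step 3 — Convert to polar: |V_total| = 63.31 V, ∠V_total = -101.3°.

V_total = 63.31∠-101.3° V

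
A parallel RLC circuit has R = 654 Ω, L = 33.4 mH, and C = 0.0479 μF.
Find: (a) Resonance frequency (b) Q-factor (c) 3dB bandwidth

Step 1 — Resonance: ω₀ = 1/√(LC) = 1/√(0.0334·4.79e-08) = 2.5e+04 rad/s.
Step 2 — f₀ = ω₀/(2π) = 3979 Hz.
Step 3 — Parallel Q: Q = R/(ω₀L) = 654/(2.5e+04·0.0334) = 0.7832.
Step 4 — Bandwidth: Δω = ω₀/Q = 3.192e+04 rad/s; BW = Δω/(2π) = 5081 Hz.

(a) f₀ = 3979 Hz  (b) Q = 0.7832  (c) BW = 5081 Hz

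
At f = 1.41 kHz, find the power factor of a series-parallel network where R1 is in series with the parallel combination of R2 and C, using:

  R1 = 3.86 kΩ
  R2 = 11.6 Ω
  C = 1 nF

Step 1 — Angular frequency: ω = 2π·f = 2π·1410 = 8859 rad/s.
Step 2 — Component impedances:
  R1: Z = R = 3860 Ω
  R2: Z = R = 11.6 Ω
  C: Z = 1/(jωC) = -j/(ω·C) = 0 - j1.129e+05 Ω
Step 3 — Parallel branch: R2 || C = 1/(1/R2 + 1/C) = 11.6 - j0.001192 Ω.
Step 4 — Series with R1: Z_total = R1 + (R2 || C) = 3872 - j0.001192 Ω = 3872∠-0.0° Ω.
Step 5 — Power factor: PF = cos(φ) = Re(Z)/|Z| = 3872/3872 = 1.
Step 6 — Type: Im(Z) = -0.001192 ⇒ leading (phase φ = -0.0°).

PF = 1 (leading, φ = -0.0°)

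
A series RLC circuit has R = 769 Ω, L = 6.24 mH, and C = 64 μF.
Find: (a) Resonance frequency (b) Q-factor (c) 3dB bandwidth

Step 1 — Resonance: ω₀ = 1/√(LC) = 1/√(0.00624·6.4e-05) = 1582 rad/s.
Step 2 — f₀ = ω₀/(2π) = 251.8 Hz.
Step 3 — Series Q: Q = ω₀L/R = 1582·0.00624/769 = 0.01284.
Step 4 — Bandwidth: Δω = ω₀/Q = 1.232e+05 rad/s; BW = Δω/(2π) = 1.961e+04 Hz.

(a) f₀ = 251.8 Hz  (b) Q = 0.01284  (c) BW = 1.961e+04 Hz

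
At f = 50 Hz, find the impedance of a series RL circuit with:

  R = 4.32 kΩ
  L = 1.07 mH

Step 1 — Angular frequency: ω = 2π·f = 2π·50 = 314.2 rad/s.
Step 2 — Component impedances:
  R: Z = R = 4320 Ω
  L: Z = jωL = j·314.2·0.00107 = 0 + j0.3362 Ω
Step 3 — Series combination: Z_total = R + L = 4320 + j0.3362 Ω = 4320∠0.0° Ω.

Z = 4320 + j0.3362 Ω = 4320∠0.0° Ω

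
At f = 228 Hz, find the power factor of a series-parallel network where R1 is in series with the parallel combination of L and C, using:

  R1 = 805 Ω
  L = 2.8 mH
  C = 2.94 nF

Step 1 — Angular frequency: ω = 2π·f = 2π·228 = 1433 rad/s.
Step 2 — Component impedances:
  R1: Z = R = 805 Ω
  L: Z = jωL = j·1433·0.0028 = 0 + j4.011 Ω
  C: Z = 1/(jωC) = -j/(ω·C) = 0 - j2.374e+05 Ω
Step 3 — Parallel branch: L || C = 1/(1/L + 1/C) = 0 + j4.011 Ω.
Step 4 — Series with R1: Z_total = R1 + (L || C) = 805 + j4.011 Ω = 805∠0.3° Ω.
Step 5 — Power factor: PF = cos(φ) = Re(Z)/|Z| = 805/805 = 1.
Step 6 — Type: Im(Z) = 4.011 ⇒ lagging (phase φ = 0.3°).

PF = 1 (lagging, φ = 0.3°)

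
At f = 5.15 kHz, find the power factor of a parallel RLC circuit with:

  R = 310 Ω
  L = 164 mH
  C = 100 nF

Step 1 — Angular frequency: ω = 2π·f = 2π·5150 = 3.236e+04 rad/s.
Step 2 — Component impedances:
  R: Z = R = 310 Ω
  L: Z = jωL = j·3.236e+04·0.164 = 0 + j5307 Ω
  C: Z = 1/(jωC) = -j/(ω·C) = 0 - j309 Ω
Step 3 — Parallel combination: 1/Z_total = 1/R + 1/L + 1/C; Z_total = 163.8 - j154.7 Ω = 225.3∠-43.4° Ω.
Step 4 — Power factor: PF = cos(φ) = Re(Z)/|Z| = 163.81/225.35 = 0.7269.
Step 5 — Type: Im(Z) = -154.7 ⇒ leading (phase φ = -43.4°).

PF = 0.7269 (leading, φ = -43.4°)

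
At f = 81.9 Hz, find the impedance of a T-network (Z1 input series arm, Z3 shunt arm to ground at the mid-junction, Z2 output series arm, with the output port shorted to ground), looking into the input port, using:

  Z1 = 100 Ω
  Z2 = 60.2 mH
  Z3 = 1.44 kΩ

Step 1 — Angular frequency: ω = 2π·f = 2π·81.9 = 514.6 rad/s.
Step 2 — Component impedances:
  Z1: Z = R = 100 Ω
  Z2: Z = jωL = j·514.6·0.0602 = 0 + j30.98 Ω
  Z3: Z = R = 1440 Ω
Step 3 — With the output port shorted to ground, the output series arm Z2 runs from the junction to ground; the shunt arm Z3 also runs from the junction to ground. They appear in parallel: Z3 || Z2 = 0.6661 + j30.96 Ω.
Step 4 — Series with input arm Z1: Z_in = Z1 + (Z3 || Z2) = 100.7 + j30.96 Ω = 105.3∠17.1° Ω.

Z = 100.7 + j30.96 Ω = 105.3∠17.1° Ω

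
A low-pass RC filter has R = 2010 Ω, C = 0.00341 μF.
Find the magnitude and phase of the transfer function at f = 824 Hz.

Step 1 — Angular frequency: ω = 2π·824 = 5177 rad/s.
Step 2 — Transfer function: H(jω) = 1/(1 + jωRC).
Step 3 — Denominator: 1 + jωRC = 1 + j·5177·2010·3.41e-09 = 1 + j0.03549.
Step 4 — H = 0.9987 - j0.03544.
Step 5 — Magnitude: |H| = 0.9994 (-0.0 dB); phase: φ = -2.0°.

|H| = 0.9994 (-0.0 dB), φ = -2.0°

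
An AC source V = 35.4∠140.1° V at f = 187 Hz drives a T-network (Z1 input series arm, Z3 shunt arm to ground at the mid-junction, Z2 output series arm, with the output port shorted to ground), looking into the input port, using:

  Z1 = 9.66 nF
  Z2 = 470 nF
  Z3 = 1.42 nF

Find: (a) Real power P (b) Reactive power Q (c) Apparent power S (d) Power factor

Step 1 — Angular frequency: ω = 2π·f = 2π·187 = 1175 rad/s.
Step 2 — Component impedances:
  Z1: Z = 1/(jωC) = -j/(ω·C) = 0 - j8.811e+04 Ω
  Z2: Z = 1/(jωC) = -j/(ω·C) = 0 - j1811 Ω
  Z3: Z = 1/(jωC) = -j/(ω·C) = 0 - j5.994e+05 Ω
Step 3 — With the output port shorted to ground, the output series arm Z2 runs from the junction to ground; the shunt arm Z3 also runs from the junction to ground. They appear in parallel: Z3 || Z2 = 0 - j1805 Ω.
Step 4 — Series with input arm Z1: Z_in = Z1 + (Z3 || Z2) = 0 - j8.991e+04 Ω = 8.991e+04∠-90.0° Ω.
Step 5 — Source phasor: V = 35.4∠140.1° V = -27.16 + j22.71 V.
Step 6 — Current: I = V / Z = -0.0002526 - j0.0003021 A = 0.0003937∠-129.9° A.
Step 7 — Complex power: S = V·I* = 0 - j0.01394 VA.
Step 8 — Real power: P = Re(S) = 0 W.
Step 9 — Reactive power: Q = Im(S) = -0.01394 VAR.
Step 10 — Apparent power: |S| = 0.01394 VA.
Step 11 — Power factor: PF = P/|S| = 0 (leading).

(a) P = 0 W  (b) Q = -0.01394 VAR  (c) S = 0.01394 VA  (d) PF = 0 (leading)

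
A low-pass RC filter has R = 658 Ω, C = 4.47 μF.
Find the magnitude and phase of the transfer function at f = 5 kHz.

Step 1 — Angular frequency: ω = 2π·5000 = 3.142e+04 rad/s.
Step 2 — Transfer function: H(jω) = 1/(1 + jωRC).
Step 3 — Denominator: 1 + jωRC = 1 + j·3.142e+04·658·4.47e-06 = 1 + j92.4.
Step 4 — H = 0.0001171 - j0.01082.
Step 5 — Magnitude: |H| = 0.01082 (-39.3 dB); phase: φ = -89.4°.

|H| = 0.01082 (-39.3 dB), φ = -89.4°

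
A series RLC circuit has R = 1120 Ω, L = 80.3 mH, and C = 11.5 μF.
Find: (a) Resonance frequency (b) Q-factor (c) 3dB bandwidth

Step 1 — Resonance: ω₀ = 1/√(LC) = 1/√(0.0803·1.15e-05) = 1041 rad/s.
Step 2 — f₀ = ω₀/(2π) = 165.6 Hz.
Step 3 — Series Q: Q = ω₀L/R = 1041·0.0803/1120 = 0.07461.
Step 4 — Bandwidth: Δω = ω₀/Q = 1.395e+04 rad/s; BW = Δω/(2π) = 2220 Hz.

(a) f₀ = 165.6 Hz  (b) Q = 0.07461  (c) BW = 2220 Hz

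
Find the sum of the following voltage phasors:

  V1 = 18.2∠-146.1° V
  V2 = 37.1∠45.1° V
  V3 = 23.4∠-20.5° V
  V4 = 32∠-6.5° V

Step 1 — Convert each phasor to rectangular form:
  V1 = 18.2·(cos(-146.1°) + j·sin(-146.1°)) = -15.11 - j10.15 V
  V2 = 37.1·(cos(45.1°) + j·sin(45.1°)) = 26.19 + j26.28 V
  V3 = 23.4·(cos(-20.5°) + j·sin(-20.5°)) = 21.92 - j8.195 V
  V4 = 32·(cos(-6.5°) + j·sin(-6.5°)) = 31.79 - j3.623 V
Step 2 — Sum components: V_total = 64.79 + j4.311 V.
Step 3 — Convert to polar: |V_total| = 64.94 V, ∠V_total = 3.8°.

V_total = 64.94∠3.8° V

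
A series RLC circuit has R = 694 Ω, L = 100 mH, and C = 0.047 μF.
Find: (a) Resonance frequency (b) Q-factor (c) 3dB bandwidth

Step 1 — Resonance condition Im(Z)=0 gives ω₀ = 1/√(LC).
Step 2 — ω₀ = 1/√(0.1·4.7e-08) = 1.459e+04 rad/s.
Step 3 — f₀ = ω₀/(2π) = 2322 Hz.
Step 4 — Series Q: Q = ω₀L/R = 1.459e+04·0.1/694 = 2.102.
Step 5 — 3dB bandwidth: Δω = ω₀/Q = 6940 rad/s; BW = Δω/(2π) = 1105 Hz.

(a) f₀ = 2322 Hz  (b) Q = 2.102  (c) BW = 1105 Hz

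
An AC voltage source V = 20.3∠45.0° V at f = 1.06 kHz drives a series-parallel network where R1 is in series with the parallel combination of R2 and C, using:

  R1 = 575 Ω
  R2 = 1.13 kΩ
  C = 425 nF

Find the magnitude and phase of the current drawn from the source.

Step 1 — Angular frequency: ω = 2π·f = 2π·1060 = 6660 rad/s.
Step 2 — Component impedances:
  R1: Z = R = 575 Ω
  R2: Z = R = 1130 Ω
  C: Z = 1/(jωC) = -j/(ω·C) = 0 - j353.3 Ω
Step 3 — Parallel branch: R2 || C = 1/(1/R2 + 1/C) = 100.6 - j321.8 Ω.
Step 4 — Series with R1: Z_total = R1 + (R2 || C) = 675.6 - j321.8 Ω = 748.4∠-25.5° Ω.
Step 5 — Source phasor: V = 20.3∠45.0° V = 14.35 + j14.35 V.
Step 6 — Ohm's law: I = V / Z_total = (14.35 + j14.35) / (675.6 - j321.8) = 0.009068 + j0.02557 A.
Step 7 — Convert to polar: |I| = 0.02713 A, ∠I = 70.5°.

I = 0.02713∠70.5° A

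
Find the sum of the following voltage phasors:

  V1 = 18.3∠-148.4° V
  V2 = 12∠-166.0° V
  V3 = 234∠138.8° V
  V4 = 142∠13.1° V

Step 1 — Convert each phasor to rectangular form:
  V1 = 18.3·(cos(-148.4°) + j·sin(-148.4°)) = -15.59 - j9.589 V
  V2 = 12·(cos(-166.0°) + j·sin(-166.0°)) = -11.64 - j2.903 V
  V3 = 234·(cos(138.8°) + j·sin(138.8°)) = -176.1 + j154.1 V
  V4 = 142·(cos(13.1°) + j·sin(13.1°)) = 138.3 + j32.18 V
Step 2 — Sum components: V_total = -64.99 + j173.8 V.
Step 3 — Convert to polar: |V_total| = 185.6 V, ∠V_total = 110.5°.

V_total = 185.6∠110.5° V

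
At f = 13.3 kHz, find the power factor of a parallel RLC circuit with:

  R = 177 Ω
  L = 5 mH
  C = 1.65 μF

Step 1 — Angular frequency: ω = 2π·f = 2π·1.33e+04 = 8.357e+04 rad/s.
Step 2 — Component impedances:
  R: Z = R = 177 Ω
  L: Z = jωL = j·8.357e+04·0.005 = 0 + j417.8 Ω
  C: Z = 1/(jωC) = -j/(ω·C) = 0 - j7.252 Ω
Step 3 — Parallel combination: 1/Z_total = 1/R + 1/L + 1/C; Z_total = 0.3072 - j7.368 Ω = 7.374∠-87.6° Ω.
Step 4 — Power factor: PF = cos(φ) = Re(Z)/|Z| = 0.3072/7.374 = 0.04166.
Step 5 — Type: Im(Z) = -7.368 ⇒ leading (phase φ = -87.6°).

PF = 0.04166 (leading, φ = -87.6°)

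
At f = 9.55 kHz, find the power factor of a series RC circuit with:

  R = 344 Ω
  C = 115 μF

Step 1 — Angular frequency: ω = 2π·f = 2π·9550 = 6e+04 rad/s.
Step 2 — Component impedances:
  R: Z = R = 344 Ω
  C: Z = 1/(jωC) = -j/(ω·C) = 0 - j0.1449 Ω
Step 3 — Series combination: Z_total = R + C = 344 - j0.1449 Ω = 344∠-0.0° Ω.
Step 4 — Power factor: PF = cos(φ) = Re(Z)/|Z| = 344/344 = 1.
Step 5 — Type: Im(Z) = -0.1449 ⇒ leading (phase φ = -0.0°).

PF = 1 (leading, φ = -0.0°)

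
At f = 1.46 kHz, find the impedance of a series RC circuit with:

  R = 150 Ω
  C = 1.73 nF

Step 1 — Angular frequency: ω = 2π·f = 2π·1460 = 9173 rad/s.
Step 2 — Component impedances:
  R: Z = R = 150 Ω
  C: Z = 1/(jωC) = -j/(ω·C) = 0 - j6.301e+04 Ω
Step 3 — Series combination: Z_total = R + C = 150 - j6.301e+04 Ω = 6.301e+04∠-89.9° Ω.

Z = 150 - j6.301e+04 Ω = 6.301e+04∠-89.9° Ω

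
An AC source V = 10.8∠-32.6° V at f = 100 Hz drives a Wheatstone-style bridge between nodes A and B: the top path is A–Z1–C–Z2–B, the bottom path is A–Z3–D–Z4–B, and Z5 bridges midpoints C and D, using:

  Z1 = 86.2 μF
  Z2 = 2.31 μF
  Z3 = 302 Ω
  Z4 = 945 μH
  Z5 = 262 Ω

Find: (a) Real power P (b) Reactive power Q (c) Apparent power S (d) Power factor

Step 1 — Angular frequency: ω = 2π·f = 2π·100 = 628.3 rad/s.
Step 2 — Component impedances:
  Z1: Z = 1/(jωC) = -j/(ω·C) = 0 - j18.46 Ω
  Z2: Z = 1/(jωC) = -j/(ω·C) = 0 - j689 Ω
  Z3: Z = R = 302 Ω
  Z4: Z = jωL = j·628.3·0.000945 = 0 + j0.5938 Ω
  Z5: Z = R = 262 Ω
Step 3 — Bridge requires nodal analysis (the Z5 bridge couples midpoints C and D, so the two paths cannot be reduced to a simple series/parallel combination). Setting node B to ground and injecting 1 A at node A, the 3-node admittance system at A, C, D solves to V_A = Z_AB = 137 - j32.31 Ω = 140.7∠-13.3° Ω.
Step 4 — Source phasor: V = 10.8∠-32.6° V = 9.098 - j5.819 V.
Step 5 — Current: I = V / Z = 0.07242 - j0.0254 A = 0.07675∠-19.3° A.
Step 6 — Complex power: S = V·I* = 0.8067 - j0.1903 VA.
Step 7 — Real power: P = Re(S) = 0.8067 W.
Step 8 — Reactive power: Q = Im(S) = -0.1903 VAR.
Step 9 — Apparent power: |S| = 0.8289 VA.
Step 10 — Power factor: PF = P/|S| = 0.9733 (leading).

(a) P = 0.8067 W  (b) Q = -0.1903 VAR  (c) S = 0.8289 VA  (d) PF = 0.9733 (leading)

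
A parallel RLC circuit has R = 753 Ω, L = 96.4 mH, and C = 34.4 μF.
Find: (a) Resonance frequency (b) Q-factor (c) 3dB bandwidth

Step 1 — Resonance: ω₀ = 1/√(LC) = 1/√(0.0964·3.44e-05) = 549.1 rad/s.
Step 2 — f₀ = ω₀/(2π) = 87.4 Hz.
Step 3 — Parallel Q: Q = R/(ω₀L) = 753/(549.1·0.0964) = 14.22.
Step 4 — Bandwidth: Δω = ω₀/Q = 38.61 rad/s; BW = Δω/(2π) = 6.144 Hz.

(a) f₀ = 87.4 Hz  (b) Q = 14.22  (c) BW = 6.144 Hz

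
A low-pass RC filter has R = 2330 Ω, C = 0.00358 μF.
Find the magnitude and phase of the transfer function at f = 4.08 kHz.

Step 1 — Angular frequency: ω = 2π·4080 = 2.564e+04 rad/s.
Step 2 — Transfer function: H(jω) = 1/(1 + jωRC).
Step 3 — Denominator: 1 + jωRC = 1 + j·2.564e+04·2330·3.58e-09 = 1 + j0.2138.
Step 4 — H = 0.9563 - j0.2045.
Step 5 — Magnitude: |H| = 0.9779 (-0.2 dB); phase: φ = -12.1°.

|H| = 0.9779 (-0.2 dB), φ = -12.1°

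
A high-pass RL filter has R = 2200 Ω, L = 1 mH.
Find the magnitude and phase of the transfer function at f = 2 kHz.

Step 1 — Angular frequency: ω = 2π·2000 = 1.257e+04 rad/s.
Step 2 — Transfer function: H(jω) = jωL/(R + jωL).
Step 3 — Numerator jωL = j·12.57; denominator R + jωL = 2200 + j12.57.
Step 4 — H = 3.263e-05 + j0.005712.
Step 5 — Magnitude: |H| = 0.005712 (-44.9 dB); phase: φ = 89.7°.

|H| = 0.005712 (-44.9 dB), φ = 89.7°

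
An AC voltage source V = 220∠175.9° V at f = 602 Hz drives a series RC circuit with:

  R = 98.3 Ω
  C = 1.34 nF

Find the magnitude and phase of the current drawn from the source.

Step 1 — Angular frequency: ω = 2π·f = 2π·602 = 3782 rad/s.
Step 2 — Component impedances:
  R: Z = R = 98.3 Ω
  C: Z = 1/(jωC) = -j/(ω·C) = 0 - j1.973e+05 Ω
Step 3 — Series combination: Z_total = R + C = 98.3 - j1.973e+05 Ω = 1.973e+05∠-90.0° Ω.
Step 4 — Source phasor: V = 220∠175.9° V = -219.4 + j15.73 V.
Step 5 — Ohm's law: I = V / Z_total = (-219.4 + j15.73) / (98.3 - j1.973e+05) = -8.028e-05 - j0.001112 A.
Step 6 — Convert to polar: |I| = 0.001115 A, ∠I = -94.1°.

I = 0.001115∠-94.1° A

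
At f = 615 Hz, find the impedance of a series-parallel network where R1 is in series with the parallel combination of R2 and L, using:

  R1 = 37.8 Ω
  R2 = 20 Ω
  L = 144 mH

Step 1 — Angular frequency: ω = 2π·f = 2π·615 = 3864 rad/s.
Step 2 — Component impedances:
  R1: Z = R = 37.8 Ω
  R2: Z = R = 20 Ω
  L: Z = jωL = j·3864·0.144 = 0 + j556.4 Ω
Step 3 — Parallel branch: R2 || L = 1/(1/R2 + 1/L) = 19.97 + j0.7179 Ω.
Step 4 — Series with R1: Z_total = R1 + (R2 || L) = 57.77 + j0.7179 Ω = 57.78∠0.7° Ω.

Z = 57.77 + j0.7179 Ω = 57.78∠0.7° Ω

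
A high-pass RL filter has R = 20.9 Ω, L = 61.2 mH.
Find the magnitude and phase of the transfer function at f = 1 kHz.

Step 1 — Angular frequency: ω = 2π·1000 = 6283 rad/s.
Step 2 — Transfer function: H(jω) = jωL/(R + jωL).
Step 3 — Numerator jωL = j·384.5; denominator R + jωL = 20.9 + j384.5.
Step 4 — H = 0.9971 + j0.05419.
Step 5 — Magnitude: |H| = 0.9985 (-0.0 dB); phase: φ = 3.1°.

|H| = 0.9985 (-0.0 dB), φ = 3.1°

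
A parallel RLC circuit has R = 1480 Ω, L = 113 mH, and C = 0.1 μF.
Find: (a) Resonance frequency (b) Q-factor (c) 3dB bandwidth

Step 1 — Resonance: ω₀ = 1/√(LC) = 1/√(0.113·1e-07) = 9407 rad/s.
Step 2 — f₀ = ω₀/(2π) = 1497 Hz.
Step 3 — Parallel Q: Q = R/(ω₀L) = 1480/(9407·0.113) = 1.392.
Step 4 — Bandwidth: Δω = ω₀/Q = 6757 rad/s; BW = Δω/(2π) = 1075 Hz.

(a) f₀ = 1497 Hz  (b) Q = 1.392  (c) BW = 1075 Hz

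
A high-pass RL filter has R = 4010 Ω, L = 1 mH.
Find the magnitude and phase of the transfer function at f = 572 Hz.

Step 1 — Angular frequency: ω = 2π·572 = 3594 rad/s.
Step 2 — Transfer function: H(jω) = jωL/(R + jωL).
Step 3 — Numerator jωL = j·3.594; denominator R + jωL = 4010 + j3.594.
Step 4 — H = 8.033e-07 + j0.0008963.
Step 5 — Magnitude: |H| = 0.0008963 (-61.0 dB); phase: φ = 89.9°.

|H| = 0.0008963 (-61.0 dB), φ = 89.9°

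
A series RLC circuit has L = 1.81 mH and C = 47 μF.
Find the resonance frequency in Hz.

Step 1 — Resonance condition Im(Z)=0 gives ω₀ = 1/√(LC).
Step 2 — ω₀ = 1/√(0.00181·4.7e-05) = 3429 rad/s.
Step 3 — f₀ = ω₀/(2π) = 545.7 Hz.

f₀ = 545.7 Hz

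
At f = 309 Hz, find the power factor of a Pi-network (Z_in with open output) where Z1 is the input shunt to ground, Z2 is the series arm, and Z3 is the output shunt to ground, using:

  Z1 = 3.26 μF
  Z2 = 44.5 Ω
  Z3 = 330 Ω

Step 1 — Angular frequency: ω = 2π·f = 2π·309 = 1942 rad/s.
Step 2 — Component impedances:
  Z1: Z = 1/(jωC) = -j/(ω·C) = 0 - j158 Ω
  Z2: Z = R = 44.5 Ω
  Z3: Z = R = 330 Ω
Step 3 — With open output, the series arm Z2 and the output shunt Z3 appear in series to ground: Z2 + Z3 = 374.5 Ω.
Step 4 — Parallel with input shunt Z1: Z_in = Z1 || (Z2 + Z3) = 56.58 - j134.1 Ω = 145.6∠-67.1° Ω.
Step 5 — Power factor: PF = cos(φ) = Re(Z)/|Z| = 56.584/145.57 = 0.3887.
Step 6 — Type: Im(Z) = -134.1 ⇒ leading (phase φ = -67.1°).

PF = 0.3887 (leading, φ = -67.1°)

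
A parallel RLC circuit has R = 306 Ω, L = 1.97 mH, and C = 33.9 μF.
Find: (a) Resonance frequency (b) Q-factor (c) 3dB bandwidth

Step 1 — Resonance: ω₀ = 1/√(LC) = 1/√(0.00197·3.39e-05) = 3870 rad/s.
Step 2 — f₀ = ω₀/(2π) = 615.9 Hz.
Step 3 — Parallel Q: Q = R/(ω₀L) = 306/(3870·0.00197) = 40.14.
Step 4 — Bandwidth: Δω = ω₀/Q = 96.4 rad/s; BW = Δω/(2π) = 15.34 Hz.

(a) f₀ = 615.9 Hz  (b) Q = 40.14  (c) BW = 15.34 Hz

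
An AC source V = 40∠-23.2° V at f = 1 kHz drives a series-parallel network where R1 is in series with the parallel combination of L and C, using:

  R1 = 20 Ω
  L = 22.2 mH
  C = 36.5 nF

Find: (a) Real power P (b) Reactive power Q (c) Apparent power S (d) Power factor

Step 1 — Angular frequency: ω = 2π·f = 2π·1000 = 6283 rad/s.
Step 2 — Component impedances:
  R1: Z = R = 20 Ω
  L: Z = jωL = j·6283·0.0222 = 0 + j139.5 Ω
  C: Z = 1/(jωC) = -j/(ω·C) = 0 - j4360 Ω
Step 3 — Parallel branch: L || C = 1/(1/L + 1/C) = 0 + j144.1 Ω.
Step 4 — Series with R1: Z_total = R1 + (L || C) = 20 + j144.1 Ω = 145.5∠82.1° Ω.
Step 5 — Source phasor: V = 40∠-23.2° V = 36.77 - j15.76 V.
Step 6 — Current: I = V / Z = -0.07254 - j0.2652 A = 0.275∠-105.3° A.
Step 7 — Complex power: S = V·I* = 1.512 + j10.89 VA.
Step 8 — Real power: P = Re(S) = 1.512 W.
Step 9 — Reactive power: Q = Im(S) = 10.89 VAR.
Step 10 — Apparent power: |S| = 11 VA.
Step 11 — Power factor: PF = P/|S| = 0.1375 (lagging).

(a) P = 1.512 W  (b) Q = 10.89 VAR  (c) S = 11 VA  (d) PF = 0.1375 (lagging)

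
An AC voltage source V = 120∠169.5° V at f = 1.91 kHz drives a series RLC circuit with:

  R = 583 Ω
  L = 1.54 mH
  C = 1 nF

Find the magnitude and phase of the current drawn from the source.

Step 1 — Angular frequency: ω = 2π·f = 2π·1910 = 1.2e+04 rad/s.
Step 2 — Component impedances:
  R: Z = R = 583 Ω
  L: Z = jωL = j·1.2e+04·0.00154 = 0 + j18.48 Ω
  C: Z = 1/(jωC) = -j/(ω·C) = 0 - j8.333e+04 Ω
Step 3 — Series combination: Z_total = R + L + C = 583 - j8.331e+04 Ω = 8.331e+04∠-89.6° Ω.
Step 4 — Source phasor: V = 120∠169.5° V = -118 + j21.87 V.
Step 5 — Ohm's law: I = V / Z_total = (-118 + j21.87) / (583 - j8.331e+04) = -0.0002724 - j0.001414 A.
Step 6 — Convert to polar: |I| = 0.00144 A, ∠I = -100.9°.

I = 0.00144∠-100.9° A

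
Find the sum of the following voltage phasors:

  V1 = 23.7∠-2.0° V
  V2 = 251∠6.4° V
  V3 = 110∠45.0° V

Step 1 — Convert each phasor to rectangular form:
  V1 = 23.7·(cos(-2.0°) + j·sin(-2.0°)) = 23.69 - j0.8271 V
  V2 = 251·(cos(6.4°) + j·sin(6.4°)) = 249.4 + j27.98 V
  V3 = 110·(cos(45.0°) + j·sin(45.0°)) = 77.78 + j77.78 V
Step 2 — Sum components: V_total = 350.9 + j104.9 V.
Step 3 — Convert to polar: |V_total| = 366.3 V, ∠V_total = 16.6°.

V_total = 366.3∠16.6° V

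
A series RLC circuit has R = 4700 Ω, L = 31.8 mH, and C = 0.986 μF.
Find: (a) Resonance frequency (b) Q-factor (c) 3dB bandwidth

Step 1 — Resonance: ω₀ = 1/√(LC) = 1/√(0.0318·9.86e-07) = 5647 rad/s.
Step 2 — f₀ = ω₀/(2π) = 898.8 Hz.
Step 3 — Series Q: Q = ω₀L/R = 5647·0.0318/4700 = 0.03821.
Step 4 — Bandwidth: Δω = ω₀/Q = 1.478e+05 rad/s; BW = Δω/(2π) = 2.352e+04 Hz.

(a) f₀ = 898.8 Hz  (b) Q = 0.03821  (c) BW = 2.352e+04 Hz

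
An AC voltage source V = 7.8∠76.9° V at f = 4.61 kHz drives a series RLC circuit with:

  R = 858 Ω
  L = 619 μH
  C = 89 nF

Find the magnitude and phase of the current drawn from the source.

Step 1 — Angular frequency: ω = 2π·f = 2π·4610 = 2.897e+04 rad/s.
Step 2 — Component impedances:
  R: Z = R = 858 Ω
  L: Z = jωL = j·2.897e+04·0.000619 = 0 + j17.93 Ω
  C: Z = 1/(jωC) = -j/(ω·C) = 0 - j387.9 Ω
Step 3 — Series combination: Z_total = R + L + C = 858 - j370 Ω = 934.4∠-23.3° Ω.
Step 4 — Source phasor: V = 7.8∠76.9° V = 1.768 + j7.597 V.
Step 5 — Ohm's law: I = V / Z_total = (1.768 + j7.597) / (858 - j370) = -0.001482 + j0.008215 A.
Step 6 — Convert to polar: |I| = 0.008348 A, ∠I = 100.2°.

I = 0.008348∠100.2° A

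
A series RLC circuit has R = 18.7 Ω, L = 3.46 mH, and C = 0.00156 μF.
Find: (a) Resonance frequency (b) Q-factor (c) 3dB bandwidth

Step 1 — Resonance: ω₀ = 1/√(LC) = 1/√(0.00346·1.56e-09) = 4.304e+05 rad/s.
Step 2 — f₀ = ω₀/(2π) = 6.85e+04 Hz.
Step 3 — Series Q: Q = ω₀L/R = 4.304e+05·0.00346/18.7 = 79.64.
Step 4 — Bandwidth: Δω = ω₀/Q = 5405 rad/s; BW = Δω/(2π) = 860.2 Hz.

(a) f₀ = 6.85e+04 Hz  (b) Q = 79.64  (c) BW = 860.2 Hz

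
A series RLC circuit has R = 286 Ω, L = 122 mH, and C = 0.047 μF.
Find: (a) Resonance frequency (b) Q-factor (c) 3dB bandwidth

Step 1 — Resonance: ω₀ = 1/√(LC) = 1/√(0.122·4.7e-08) = 1.321e+04 rad/s.
Step 2 — f₀ = ω₀/(2π) = 2102 Hz.
Step 3 — Series Q: Q = ω₀L/R = 1.321e+04·0.122/286 = 5.633.
Step 4 — Bandwidth: Δω = ω₀/Q = 2344 rad/s; BW = Δω/(2π) = 373.1 Hz.

(a) f₀ = 2102 Hz  (b) Q = 5.633  (c) BW = 373.1 Hz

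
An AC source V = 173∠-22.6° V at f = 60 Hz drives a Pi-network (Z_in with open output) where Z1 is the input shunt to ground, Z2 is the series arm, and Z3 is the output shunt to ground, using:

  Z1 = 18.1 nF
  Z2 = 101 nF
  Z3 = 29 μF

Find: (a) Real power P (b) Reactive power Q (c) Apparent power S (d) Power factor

Step 1 — Angular frequency: ω = 2π·f = 2π·60 = 377 rad/s.
Step 2 — Component impedances:
  Z1: Z = 1/(jωC) = -j/(ω·C) = 0 - j1.466e+05 Ω
  Z2: Z = 1/(jωC) = -j/(ω·C) = 0 - j2.626e+04 Ω
  Z3: Z = 1/(jωC) = -j/(ω·C) = 0 - j91.47 Ω
Step 3 — With open output, the series arm Z2 and the output shunt Z3 appear in series to ground: Z2 + Z3 = 0 - j2.635e+04 Ω.
Step 4 — Parallel with input shunt Z1: Z_in = Z1 || (Z2 + Z3) = 0 - j2.234e+04 Ω = 2.234e+04∠-90.0° Ω.
Step 5 — Source phasor: V = 173∠-22.6° V = 159.7 - j66.48 V.
Step 6 — Current: I = V / Z = 0.002976 + j0.00715 A = 0.007745∠67.4° A.
Step 7 — Complex power: S = V·I* = 0 - j1.34 VA.
Step 8 — Real power: P = Re(S) = 0 W.
Step 9 — Reactive power: Q = Im(S) = -1.34 VAR.
Step 10 — Apparent power: |S| = 1.34 VA.
Step 11 — Power factor: PF = P/|S| = 0 (leading).

(a) P = 0 W  (b) Q = -1.34 VAR  (c) S = 1.34 VA  (d) PF = 0 (leading)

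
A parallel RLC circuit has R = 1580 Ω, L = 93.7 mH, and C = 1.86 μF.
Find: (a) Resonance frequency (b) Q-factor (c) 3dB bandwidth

Step 1 — Resonance: ω₀ = 1/√(LC) = 1/√(0.0937·1.86e-06) = 2395 rad/s.
Step 2 — f₀ = ω₀/(2π) = 381.2 Hz.
Step 3 — Parallel Q: Q = R/(ω₀L) = 1580/(2395·0.0937) = 7.04.
Step 4 — Bandwidth: Δω = ω₀/Q = 340.3 rad/s; BW = Δω/(2π) = 54.16 Hz.

(a) f₀ = 381.2 Hz  (b) Q = 7.04  (c) BW = 54.16 Hz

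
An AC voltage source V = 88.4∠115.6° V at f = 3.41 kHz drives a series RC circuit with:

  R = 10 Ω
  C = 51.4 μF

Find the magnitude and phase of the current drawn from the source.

Step 1 — Angular frequency: ω = 2π·f = 2π·3410 = 2.143e+04 rad/s.
Step 2 — Component impedances:
  R: Z = R = 10 Ω
  C: Z = 1/(jωC) = -j/(ω·C) = 0 - j0.908 Ω
Step 3 — Series combination: Z_total = R + C = 10 - j0.908 Ω = 10.04∠-5.2° Ω.
Step 4 — Source phasor: V = 88.4∠115.6° V = -38.2 + j79.72 V.
Step 5 — Ohm's law: I = V / Z_total = (-38.2 + j79.72) / (10 - j0.908) = -4.506 + j7.563 A.
Step 6 — Convert to polar: |I| = 8.804 A, ∠I = 120.8°.

I = 8.804∠120.8° A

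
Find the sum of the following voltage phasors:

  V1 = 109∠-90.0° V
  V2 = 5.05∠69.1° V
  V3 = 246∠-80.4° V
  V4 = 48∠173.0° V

Step 1 — Convert each phasor to rectangular form:
  V1 = 109·(cos(-90.0°) + j·sin(-90.0°)) = 0 - j109 V
  V2 = 5.05·(cos(69.1°) + j·sin(69.1°)) = 1.802 + j4.718 V
  V3 = 246·(cos(-80.4°) + j·sin(-80.4°)) = 41.03 - j242.6 V
  V4 = 48·(cos(173.0°) + j·sin(173.0°)) = -47.64 + j5.85 V
Step 2 — Sum components: V_total = -4.816 - j341 V.
Step 3 — Convert to polar: |V_total| = 341 V, ∠V_total = -90.8°.

V_total = 341∠-90.8° V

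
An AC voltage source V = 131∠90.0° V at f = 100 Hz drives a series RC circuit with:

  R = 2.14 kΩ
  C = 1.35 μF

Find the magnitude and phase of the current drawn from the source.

Step 1 — Angular frequency: ω = 2π·f = 2π·100 = 628.3 rad/s.
Step 2 — Component impedances:
  R: Z = R = 2140 Ω
  C: Z = 1/(jωC) = -j/(ω·C) = 0 - j1179 Ω
Step 3 — Series combination: Z_total = R + C = 2140 - j1179 Ω = 2443∠-28.9° Ω.
Step 4 — Source phasor: V = 131∠90.0° V = 0 + j131 V.
Step 5 — Ohm's law: I = V / Z_total = (0 + j131) / (2140 - j1179) = -0.02587 + j0.04696 A.
Step 6 — Convert to polar: |I| = 0.05362 A, ∠I = 118.9°.

I = 0.05362∠118.9° A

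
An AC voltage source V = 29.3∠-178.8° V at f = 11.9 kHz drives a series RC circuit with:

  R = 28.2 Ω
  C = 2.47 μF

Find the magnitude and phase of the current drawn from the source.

Step 1 — Angular frequency: ω = 2π·f = 2π·1.19e+04 = 7.477e+04 rad/s.
Step 2 — Component impedances:
  R: Z = R = 28.2 Ω
  C: Z = 1/(jωC) = -j/(ω·C) = 0 - j5.415 Ω
Step 3 — Series combination: Z_total = R + C = 28.2 - j5.415 Ω = 28.72∠-10.9° Ω.
Step 4 — Source phasor: V = 29.3∠-178.8° V = -29.29 - j0.6136 V.
Step 5 — Ohm's law: I = V / Z_total = (-29.29 - j0.6136) / (28.2 - j5.415) = -0.9978 - j0.2134 A.
Step 6 — Convert to polar: |I| = 1.02 A, ∠I = -167.9°.

I = 1.02∠-167.9° A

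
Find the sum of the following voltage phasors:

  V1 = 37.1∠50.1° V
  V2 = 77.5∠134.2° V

Step 1 — Convert each phasor to rectangular form:
  V1 = 37.1·(cos(50.1°) + j·sin(50.1°)) = 23.8 + j28.46 V
  V2 = 77.5·(cos(134.2°) + j·sin(134.2°)) = -54.03 + j55.56 V
Step 2 — Sum components: V_total = -30.23 + j84.02 V.
Step 3 — Convert to polar: |V_total| = 89.3 V, ∠V_total = 109.8°.

V_total = 89.3∠109.8° V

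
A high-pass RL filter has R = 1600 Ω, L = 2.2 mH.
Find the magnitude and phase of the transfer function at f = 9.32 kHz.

Step 1 — Angular frequency: ω = 2π·9320 = 5.856e+04 rad/s.
Step 2 — Transfer function: H(jω) = jωL/(R + jωL).
Step 3 — Numerator jωL = j·128.8; denominator R + jωL = 1600 + j128.8.
Step 4 — H = 0.006442 + j0.08.
Step 5 — Magnitude: |H| = 0.08026 (-21.9 dB); phase: φ = 85.4°.

|H| = 0.08026 (-21.9 dB), φ = 85.4°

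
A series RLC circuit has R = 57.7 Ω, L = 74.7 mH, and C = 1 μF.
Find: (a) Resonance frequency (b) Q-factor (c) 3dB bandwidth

Step 1 — Resonance condition Im(Z)=0 gives ω₀ = 1/√(LC).
Step 2 — ω₀ = 1/√(0.0747·1e-06) = 3659 rad/s.
Step 3 — f₀ = ω₀/(2π) = 582.3 Hz.
Step 4 — Series Q: Q = ω₀L/R = 3659·0.0747/57.7 = 4.737.
Step 5 — 3dB bandwidth: Δω = ω₀/Q = 772.4 rad/s; BW = Δω/(2π) = 122.9 Hz.

(a) f₀ = 582.3 Hz  (b) Q = 4.737  (c) BW = 122.9 Hz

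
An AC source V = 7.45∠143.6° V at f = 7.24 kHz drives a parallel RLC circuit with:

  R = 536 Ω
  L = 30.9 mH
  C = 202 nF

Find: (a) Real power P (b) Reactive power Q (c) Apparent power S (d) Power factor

Step 1 — Angular frequency: ω = 2π·f = 2π·7240 = 4.549e+04 rad/s.
Step 2 — Component impedances:
  R: Z = R = 536 Ω
  L: Z = jωL = j·4.549e+04·0.0309 = 0 + j1406 Ω
  C: Z = 1/(jωC) = -j/(ω·C) = 0 - j108.8 Ω
Step 3 — Parallel combination: 1/Z_total = 1/R + 1/L + 1/C; Z_total = 24.76 - j112.5 Ω = 115.2∠-77.6° Ω.
Step 4 — Source phasor: V = 7.45∠143.6° V = -5.996 + j4.421 V.
Step 5 — Current: I = V / Z = -0.04867 - j0.04259 A = 0.06467∠-138.8° A.
Step 6 — Complex power: S = V·I* = 0.1035 - j0.4705 VA.
Step 7 — Real power: P = Re(S) = 0.1035 W.
Step 8 — Reactive power: Q = Im(S) = -0.4705 VAR.
Step 9 — Apparent power: |S| = 0.4818 VA.
Step 10 — Power factor: PF = P/|S| = 0.2149 (leading).

(a) P = 0.1035 W  (b) Q = -0.4705 VAR  (c) S = 0.4818 VA  (d) PF = 0.2149 (leading)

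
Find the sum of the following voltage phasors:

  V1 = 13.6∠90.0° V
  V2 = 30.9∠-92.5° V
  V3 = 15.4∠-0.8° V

Step 1 — Convert each phasor to rectangular form:
  V1 = 13.6·(cos(90.0°) + j·sin(90.0°)) = 0 + j13.6 V
  V2 = 30.9·(cos(-92.5°) + j·sin(-92.5°)) = -1.348 - j30.87 V
  V3 = 15.4·(cos(-0.8°) + j·sin(-0.8°)) = 15.4 - j0.215 V
Step 2 — Sum components: V_total = 14.05 - j17.49 V.
Step 3 — Convert to polar: |V_total| = 22.43 V, ∠V_total = -51.2°.

V_total = 22.43∠-51.2° V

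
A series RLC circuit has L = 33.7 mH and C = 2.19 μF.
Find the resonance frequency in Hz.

Step 1 — Resonance condition Im(Z)=0 gives ω₀ = 1/√(LC).
Step 2 — ω₀ = 1/√(0.0337·2.19e-06) = 3681 rad/s.
Step 3 — f₀ = ω₀/(2π) = 585.8 Hz.

f₀ = 585.8 Hz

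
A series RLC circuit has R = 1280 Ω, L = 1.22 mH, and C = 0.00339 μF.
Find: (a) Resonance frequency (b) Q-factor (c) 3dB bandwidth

Step 1 — Resonance: ω₀ = 1/√(LC) = 1/√(0.00122·3.39e-09) = 4.917e+05 rad/s.
Step 2 — f₀ = ω₀/(2π) = 7.826e+04 Hz.
Step 3 — Series Q: Q = ω₀L/R = 4.917e+05·0.00122/1280 = 0.4687.
Step 4 — Bandwidth: Δω = ω₀/Q = 1.049e+06 rad/s; BW = Δω/(2π) = 1.67e+05 Hz.

(a) f₀ = 7.826e+04 Hz  (b) Q = 0.4687  (c) BW = 1.67e+05 Hz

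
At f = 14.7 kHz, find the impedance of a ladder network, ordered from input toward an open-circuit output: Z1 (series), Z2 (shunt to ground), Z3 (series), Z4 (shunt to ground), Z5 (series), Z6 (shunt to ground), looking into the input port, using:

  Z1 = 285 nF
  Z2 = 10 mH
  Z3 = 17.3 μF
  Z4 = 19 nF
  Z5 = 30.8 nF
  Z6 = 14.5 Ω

Step 1 — Angular frequency: ω = 2π·f = 2π·1.47e+04 = 9.236e+04 rad/s.
Step 2 — Component impedances:
  Z1: Z = 1/(jωC) = -j/(ω·C) = 0 - j37.99 Ω
  Z2: Z = jωL = j·9.236e+04·0.01 = 0 + j923.6 Ω
  Z3: Z = 1/(jωC) = -j/(ω·C) = 0 - j0.6258 Ω
  Z4: Z = 1/(jωC) = -j/(ω·C) = 0 - j569.8 Ω
  Z5: Z = 1/(jωC) = -j/(ω·C) = 0 - j351.5 Ω
  Z6: Z = R = 14.5 Ω
Step 3 — Ladder network (open output): work backward from the far end, alternating series and parallel combinations. Z_in = 9.503 - j323.5 Ω = 323.6∠-88.3° Ω.

Z = 9.503 - j323.5 Ω = 323.6∠-88.3° Ω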